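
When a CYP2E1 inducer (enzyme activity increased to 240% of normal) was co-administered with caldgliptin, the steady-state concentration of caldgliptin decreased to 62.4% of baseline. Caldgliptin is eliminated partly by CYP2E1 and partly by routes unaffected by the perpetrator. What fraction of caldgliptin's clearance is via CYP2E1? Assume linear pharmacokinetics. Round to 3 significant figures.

Write x for the fraction cleared via CYP2E1. The observed steady-state concentration change means clearance rose to 1/0.624 = 1.603 of baseline.
Setting x·2.4 + (1 − x) = 1.603 and solving: x = (1.603 − 1)/(2.4 − 1) = 0.430.

0.430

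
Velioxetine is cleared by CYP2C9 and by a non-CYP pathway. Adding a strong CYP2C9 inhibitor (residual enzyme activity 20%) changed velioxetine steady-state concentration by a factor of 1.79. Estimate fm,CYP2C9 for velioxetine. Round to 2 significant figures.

0.55

CL'/CL = 1 / 1.79 = 0.5587
0.2·fm + (1 − fm) = 0.5587
fm = (0.5587 − 1) / (0.2 − 1) = 0.55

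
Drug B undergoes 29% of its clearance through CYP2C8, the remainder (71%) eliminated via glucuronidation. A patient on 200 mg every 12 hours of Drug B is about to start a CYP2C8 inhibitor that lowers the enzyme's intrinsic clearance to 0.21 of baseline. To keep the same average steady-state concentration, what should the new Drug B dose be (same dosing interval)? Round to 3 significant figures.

The CYP2C8 pathway (29% of clearance) drops to 0.21× activity: 0.29 × 0.21 = 0.0609.
The remaining 71% of clearance is unaffected.
New clearance relative to baseline: 0.0609 + 0.71 = 0.7709.
Css,avg = (dose rate)/CL, so holding Css fixed requires dose ∝ CL: 200 × 0.7709 = 154 mg.

154 mg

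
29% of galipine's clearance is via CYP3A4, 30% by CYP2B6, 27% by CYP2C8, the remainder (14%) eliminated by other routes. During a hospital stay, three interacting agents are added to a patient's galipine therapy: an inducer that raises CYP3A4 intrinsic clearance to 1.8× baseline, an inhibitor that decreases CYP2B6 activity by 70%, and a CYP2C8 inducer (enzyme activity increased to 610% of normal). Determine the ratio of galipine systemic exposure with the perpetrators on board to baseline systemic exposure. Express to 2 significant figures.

0.42

The CYP3A4 pathway (29% of clearance) rises to 1.8× activity: 0.29 × 1.8 = 0.522.
The CYP2B6 pathway (30% of clearance) drops to 0.3× activity: 0.3 × 0.3 = 0.09.
The CYP2C8 pathway (27% of clearance) is boosted to 6.1× activity: 0.27 × 6.1 = 1.647.
The remaining 14% of clearance is unaffected.
Relative clearance = 0.522 + 0.09 + 1.647 + 0.14 = 2.399.
Net systemic exposure ratio = 1 / 2.399 = 0.42.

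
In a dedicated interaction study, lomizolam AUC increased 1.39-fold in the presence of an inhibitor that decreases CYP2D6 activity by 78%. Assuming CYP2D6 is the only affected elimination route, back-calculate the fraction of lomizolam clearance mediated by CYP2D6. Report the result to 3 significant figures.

0.360

CL'/CL = 1 / 1.39 = 0.7194
0.22·fm + (1 − fm) = 0.7194
fm = (0.7194 − 1) / (0.22 − 1) = 0.360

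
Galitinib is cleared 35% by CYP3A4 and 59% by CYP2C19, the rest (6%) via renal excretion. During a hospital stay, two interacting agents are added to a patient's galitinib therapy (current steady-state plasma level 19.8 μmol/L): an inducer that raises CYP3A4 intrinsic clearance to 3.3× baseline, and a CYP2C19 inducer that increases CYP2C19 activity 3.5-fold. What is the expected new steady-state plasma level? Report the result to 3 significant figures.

The CYP3A4 pathway (35% of clearance) rises to 3.3× activity: 0.35 × 3.3 = 1.155.
The CYP2C19 pathway (59% of clearance) is boosted to 3.5× activity: 0.59 × 3.5 = 2.065.
The remaining 6% of clearance is unaffected.
New clearance relative to baseline: 1.155 + 2.065 + 0.06 = 3.28.
New steady-state plasma level = 19.8 / 3.28 = 6.04 μmol/L (concentration scales inversely with clearance).

6.04 μmol/L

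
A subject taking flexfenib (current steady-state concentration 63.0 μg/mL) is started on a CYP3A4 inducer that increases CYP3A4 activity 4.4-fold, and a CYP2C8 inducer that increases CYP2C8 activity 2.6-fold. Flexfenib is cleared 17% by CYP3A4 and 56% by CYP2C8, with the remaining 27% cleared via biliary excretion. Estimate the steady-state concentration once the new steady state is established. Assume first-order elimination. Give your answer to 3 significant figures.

The CYP3A4 pathway (17% of clearance) increases to 4.4× activity: 0.17 × 4.4 = 0.748.
The CYP2C8 pathway (56% of clearance) rises to 2.6× activity: 0.56 × 2.6 = 1.456.
Non-CYP routes (27%) are unchanged.
CL_new/CL_old = 0.748 + 1.456 + 0.27 = 2.474.
Dividing the baseline by the relative clearance: 63.0 / 2.474 = 25.5 μg/mL.

25.5 μg/mL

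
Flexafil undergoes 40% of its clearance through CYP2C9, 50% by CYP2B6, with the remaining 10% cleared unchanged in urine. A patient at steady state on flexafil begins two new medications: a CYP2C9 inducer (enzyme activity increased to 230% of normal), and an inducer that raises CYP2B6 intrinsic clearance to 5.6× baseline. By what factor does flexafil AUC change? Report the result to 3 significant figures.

0.262

The CYP2C9 pathway (40% of clearance) increases to 2.3× activity: 0.4 × 2.3 = 0.92.
The CYP2B6 pathway (50% of clearance) is boosted to 5.6× activity: 0.5 × 5.6 = 2.8.
The remaining 10% of clearance is unaffected.
CL_new/CL_old = 0.92 + 2.8 + 0.1 = 3.82.
AUC ∝ 1/CL: fold-change = 1 / 3.82 = 0.262.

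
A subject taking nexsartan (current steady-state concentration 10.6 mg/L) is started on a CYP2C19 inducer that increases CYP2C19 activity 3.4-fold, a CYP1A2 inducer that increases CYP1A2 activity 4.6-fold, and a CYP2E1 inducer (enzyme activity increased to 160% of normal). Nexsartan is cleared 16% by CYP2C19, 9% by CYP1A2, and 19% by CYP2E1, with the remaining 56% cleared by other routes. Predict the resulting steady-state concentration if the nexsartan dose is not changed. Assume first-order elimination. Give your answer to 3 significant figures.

The CYP2C19 pathway (16% of clearance) increases to 3.4× activity: 0.16 × 3.4 = 0.544.
The CYP1A2 pathway (9% of clearance) increases to 4.6× activity: 0.09 × 4.6 = 0.414.
The CYP2E1 pathway (19% of clearance) rises to 1.6× activity: 0.19 × 1.6 = 0.304.
The remaining 56% of clearance is unaffected.
Relative clearance = 0.544 + 0.414 + 0.304 + 0.56 = 1.822.
Steady-state concentration ∝ 1/CL: new value = 10.6 / 1.822 = 5.82 mg/L.

5.82 mg/L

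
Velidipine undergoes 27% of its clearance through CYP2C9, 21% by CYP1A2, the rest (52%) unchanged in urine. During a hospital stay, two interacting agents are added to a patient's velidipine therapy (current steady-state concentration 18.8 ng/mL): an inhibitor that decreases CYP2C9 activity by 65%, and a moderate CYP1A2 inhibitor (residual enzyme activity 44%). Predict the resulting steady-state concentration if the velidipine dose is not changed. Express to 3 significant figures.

The CYP2C9 pathway (27% of clearance) is reduced to 0.35× activity: 0.27 × 0.35 = 0.0945.
The CYP1A2 pathway (21% of clearance) drops to 0.44× activity: 0.21 × 0.44 = 0.0924.
The remaining 52% of clearance is unaffected.
New clearance relative to baseline: 0.0945 + 0.0924 + 0.52 = 0.7069.
Dividing the baseline by the relative clearance: 18.8 / 0.7069 = 26.6 ng/mL.

26.6 ng/mL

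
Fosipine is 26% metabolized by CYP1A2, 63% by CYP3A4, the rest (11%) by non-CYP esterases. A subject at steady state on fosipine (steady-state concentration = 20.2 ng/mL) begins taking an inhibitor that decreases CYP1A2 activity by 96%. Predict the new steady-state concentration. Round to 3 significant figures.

The CYP1A2 pathway (26% of clearance) drops to 0.04× activity: 0.26 × 0.04 = 0.0104.
CYP3A4 (63%) and the residual 11% are unaffected.
New clearance relative to baseline: 0.0104 + 0.63 + 0.11 = 0.7504.
With dosing unchanged, steady-state concentration scales as 1/CL: 20.2 / 0.7504 = 26.9 ng/mL.

26.9 ng/mL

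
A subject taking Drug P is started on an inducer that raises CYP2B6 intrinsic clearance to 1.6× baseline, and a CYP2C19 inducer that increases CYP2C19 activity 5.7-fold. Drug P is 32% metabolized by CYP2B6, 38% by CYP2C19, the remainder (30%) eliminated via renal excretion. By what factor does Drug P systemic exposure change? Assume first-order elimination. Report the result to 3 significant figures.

0.336

The CYP2B6 pathway (32% of clearance) increases to 1.6× activity: 0.32 × 1.6 = 0.512.
The CYP2C19 pathway (38% of clearance) is boosted to 5.7× activity: 0.38 × 5.7 = 2.166.
The remaining 30% of clearance is unaffected.
New clearance relative to baseline: 0.512 + 2.166 + 0.3 = 2.978.
Because systemic exposure varies inversely with clearance, the combined effect is 1 / 2.978 = 0.336.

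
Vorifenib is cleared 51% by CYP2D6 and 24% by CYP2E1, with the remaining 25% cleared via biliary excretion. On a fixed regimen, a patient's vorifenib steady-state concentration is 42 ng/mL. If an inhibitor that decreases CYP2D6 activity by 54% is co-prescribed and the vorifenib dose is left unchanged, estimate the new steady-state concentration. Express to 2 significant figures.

The CYP2D6 pathway (51% of clearance) drops to 0.46× activity: 0.51 × 0.46 = 0.2346.
CYP2E1 (24%) and the residual 25% are unaffected.
New clearance relative to baseline: 0.2346 + 0.24 + 0.25 = 0.7246.
New steady-state concentration = baseline ÷ relative clearance = 42 / 0.7246 = 58 ng/mL.

58 ng/mL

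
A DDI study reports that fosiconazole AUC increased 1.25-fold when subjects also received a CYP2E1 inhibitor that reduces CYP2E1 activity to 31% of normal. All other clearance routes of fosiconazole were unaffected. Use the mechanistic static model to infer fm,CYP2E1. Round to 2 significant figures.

0.29

Let x = fm,CYP2E1. Because AUC ∝ 1/CL, relative clearance fell to 1/1.25 = 0.8.
Only the CYP2E1 route changed, so 0.8 = x·0.31 + (1 − x), giving x = 0.29.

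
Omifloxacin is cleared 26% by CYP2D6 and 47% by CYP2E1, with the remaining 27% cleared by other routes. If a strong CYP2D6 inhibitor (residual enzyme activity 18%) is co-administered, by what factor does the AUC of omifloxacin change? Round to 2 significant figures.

1.3

CYP2D6: 0.26 × 0.18 = 0.0468
CYP2E1: 0.47 (unchanged)
Other: 0.27 (unchanged)
New clearance relative to baseline: 0.0468 + 0.47 + 0.27 = 0.7868.
AUC ratio = CL_old/CL_new = 1 / 0.7868 = 1.3.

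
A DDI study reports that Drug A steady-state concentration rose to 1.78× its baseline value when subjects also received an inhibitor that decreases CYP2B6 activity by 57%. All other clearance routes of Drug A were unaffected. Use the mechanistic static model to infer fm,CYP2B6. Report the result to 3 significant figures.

Let fm be the CYP2B6 fraction. New clearance relative to baseline = fm × 0.43 + (1 − fm).
Steady-state concentration ratio = 1 / (new CL fraction), so new CL fraction = 1 / 1.78 = 0.5618.
fm × 0.43 + 1 − fm = 0.5618  ⇒  fm × (0.43 − 1) = −0.4382  ⇒  fm = 0.769.

0.769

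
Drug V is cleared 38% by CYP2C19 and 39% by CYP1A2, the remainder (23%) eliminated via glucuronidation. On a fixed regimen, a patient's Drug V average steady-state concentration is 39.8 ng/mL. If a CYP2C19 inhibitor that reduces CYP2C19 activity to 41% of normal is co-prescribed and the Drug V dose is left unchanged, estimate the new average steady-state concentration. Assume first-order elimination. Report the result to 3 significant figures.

51.3 ng/mL

The CYP2C19 pathway (38% of clearance) falls to 0.41× activity: 0.38 × 0.41 = 0.1558.
CYP1A2 (39%) and the residual 23% are unaffected.
CL_new/CL_old = 0.1558 + 0.39 + 0.23 = 0.7758.
New average steady-state concentration = baseline ÷ relative clearance = 39.8 / 0.7758 = 51.3 ng/mL.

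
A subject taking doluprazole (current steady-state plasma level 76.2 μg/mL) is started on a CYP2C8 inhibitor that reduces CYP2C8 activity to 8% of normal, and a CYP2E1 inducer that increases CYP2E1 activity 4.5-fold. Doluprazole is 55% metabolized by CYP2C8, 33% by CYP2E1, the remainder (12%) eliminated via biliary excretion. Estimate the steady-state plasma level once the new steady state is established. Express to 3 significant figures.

The CYP2C8 pathway (55% of clearance) drops to 0.08× activity: 0.55 × 0.08 = 0.044.
The CYP2E1 pathway (33% of clearance) is boosted to 4.5× activity: 0.33 × 4.5 = 1.485.
Non-CYP routes (12%) are unchanged.
Relative clearance = 0.044 + 1.485 + 0.12 = 1.649.
Steady-state plasma level ∝ 1/CL: new value = 76.2 / 1.649 = 46.2 μg/mL.

46.2 μg/mL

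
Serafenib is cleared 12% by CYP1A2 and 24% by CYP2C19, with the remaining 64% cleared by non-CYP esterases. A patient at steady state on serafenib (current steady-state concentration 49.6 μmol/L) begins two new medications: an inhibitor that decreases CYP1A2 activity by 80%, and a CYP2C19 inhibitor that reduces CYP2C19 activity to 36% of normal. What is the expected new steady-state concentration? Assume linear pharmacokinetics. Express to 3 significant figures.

The CYP1A2 pathway (12% of clearance) drops to 0.2× activity: 0.12 × 0.2 = 0.024.
The CYP2C19 pathway (24% of clearance) falls to 0.36× activity: 0.24 × 0.36 = 0.0864.
The remaining 64% of clearance is unaffected.
CL_new/CL_old = 0.024 + 0.0864 + 0.64 = 0.7504.
Steady-state concentration ∝ 1/CL: new value = 49.6 / 0.7504 = 66.1 μmol/L.

66.1 μmol/L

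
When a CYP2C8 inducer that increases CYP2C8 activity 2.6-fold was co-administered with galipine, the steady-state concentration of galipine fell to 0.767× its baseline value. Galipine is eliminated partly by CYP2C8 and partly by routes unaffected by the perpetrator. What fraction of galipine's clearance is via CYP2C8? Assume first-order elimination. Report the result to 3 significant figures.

Call the CYP2C8 fraction fm. After the interaction, CL_new/CL_old = fm × 2.6 + (1 − fm).
Steady-state concentration ratio = 1 / (new CL fraction), so new CL fraction = 1 / 0.767 = 1.304.
fm × 2.6 + 1 − fm = 1.304  ⇒  fm × (2.6 − 1) = 0.3038  ⇒  fm = 0.190.

0.190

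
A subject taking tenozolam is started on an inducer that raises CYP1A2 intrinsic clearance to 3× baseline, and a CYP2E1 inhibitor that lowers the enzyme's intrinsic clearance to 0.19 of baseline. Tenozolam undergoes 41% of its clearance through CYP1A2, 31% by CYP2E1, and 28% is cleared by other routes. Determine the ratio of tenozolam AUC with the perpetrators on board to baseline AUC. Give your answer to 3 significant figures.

0.637

The CYP1A2 pathway (41% of clearance) increases to 3× activity: 0.41 × 3 = 1.23.
The CYP2E1 pathway (31% of clearance) drops to 0.19× activity: 0.31 × 0.19 = 0.0589.
Non-CYP routes (28%) are unchanged.
Relative clearance = 1.23 + 0.0589 + 0.28 = 1.5689.
AUC ∝ 1/CL: fold-change = 1 / 1.5689 = 0.637.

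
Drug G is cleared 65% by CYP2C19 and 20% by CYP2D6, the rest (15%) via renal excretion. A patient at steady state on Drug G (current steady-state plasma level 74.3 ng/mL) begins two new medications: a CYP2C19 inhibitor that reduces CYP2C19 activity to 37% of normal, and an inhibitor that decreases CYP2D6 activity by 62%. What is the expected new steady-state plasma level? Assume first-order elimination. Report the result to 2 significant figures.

1.6 × 10² ng/mL

CYP2C19: 0.65 × 0.37 = 0.2405
CYP2D6: 0.2 × 0.38 = 0.076
Other: 0.15 (unchanged)
CL_new/CL_old = 0.2405 + 0.076 + 0.15 = 0.4665.
Dividing the baseline by the relative clearance: 74.3 / 0.4665 = 1.6 × 10² ng/mL.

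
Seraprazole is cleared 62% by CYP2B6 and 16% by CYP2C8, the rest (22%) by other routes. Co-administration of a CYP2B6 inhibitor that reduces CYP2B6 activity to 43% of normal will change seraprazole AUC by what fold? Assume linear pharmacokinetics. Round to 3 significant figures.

1.55

The CYP2B6 pathway (62% of clearance) is reduced to 0.43× activity: 0.62 × 0.43 = 0.2666.
CYP2C8 (16%) and the residual 22% are unaffected.
Relative clearance = 0.2666 + 0.16 + 0.22 = 0.6466.
AUC ratio = CL_old/CL_new = 1 / 0.6466 = 1.55.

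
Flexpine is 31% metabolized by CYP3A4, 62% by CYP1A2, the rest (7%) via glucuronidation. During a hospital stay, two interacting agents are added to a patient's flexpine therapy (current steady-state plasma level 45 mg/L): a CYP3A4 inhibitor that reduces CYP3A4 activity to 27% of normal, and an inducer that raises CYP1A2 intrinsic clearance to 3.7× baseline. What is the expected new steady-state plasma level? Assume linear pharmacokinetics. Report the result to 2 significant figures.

CYP3A4: 0.31 × 0.27 = 0.0837
CYP1A2: 0.62 × 3.7 = 2.294
Other: 0.07 (unchanged)
CL_new/CL_old = 0.0837 + 2.294 + 0.07 = 2.4477.
New steady-state plasma level = 45 / 2.4477 = 18 mg/L (concentration scales inversely with clearance).

18 mg/L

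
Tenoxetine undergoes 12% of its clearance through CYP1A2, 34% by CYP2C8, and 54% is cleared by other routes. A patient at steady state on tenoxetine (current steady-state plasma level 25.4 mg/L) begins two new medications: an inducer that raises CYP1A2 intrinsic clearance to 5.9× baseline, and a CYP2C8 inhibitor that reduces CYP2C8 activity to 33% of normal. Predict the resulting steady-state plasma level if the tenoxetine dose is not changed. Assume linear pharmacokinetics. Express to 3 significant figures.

18.7 mg/L

CYP1A2: 0.12 × 5.9 = 0.708
CYP2C8: 0.34 × 0.33 = 0.1122
Other: 0.54 (unchanged)
New clearance relative to baseline: 0.708 + 0.1122 + 0.54 = 1.3602.
New steady-state plasma level = 25.4 / 1.3602 = 18.7 mg/L (concentration scales inversely with clearance).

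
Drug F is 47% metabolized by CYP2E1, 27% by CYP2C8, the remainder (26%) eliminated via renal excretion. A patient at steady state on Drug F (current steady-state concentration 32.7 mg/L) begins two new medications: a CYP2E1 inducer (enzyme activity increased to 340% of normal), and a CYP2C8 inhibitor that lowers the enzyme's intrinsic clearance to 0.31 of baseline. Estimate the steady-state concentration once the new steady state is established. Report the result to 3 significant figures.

The CYP2E1 pathway (47% of clearance) is boosted to 3.4× activity: 0.47 × 3.4 = 1.598.
The CYP2C8 pathway (27% of clearance) is reduced to 0.31× activity: 0.27 × 0.31 = 0.0837.
The remaining 26% of clearance is unaffected.
CL_new/CL_old = 1.598 + 0.0837 + 0.26 = 1.9417.
Dividing the baseline by the relative clearance: 32.7 / 1.9417 = 16.8 mg/L.

16.8 mg/L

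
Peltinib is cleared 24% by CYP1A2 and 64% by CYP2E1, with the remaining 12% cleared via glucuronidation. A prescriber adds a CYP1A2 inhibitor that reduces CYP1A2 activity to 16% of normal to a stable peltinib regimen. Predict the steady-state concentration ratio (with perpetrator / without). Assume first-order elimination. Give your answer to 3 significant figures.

1.25

The CYP1A2 pathway (24% of clearance) drops to 0.16× activity: 0.24 × 0.16 = 0.0384.
CYP2E1 (64%) and the residual 12% are unaffected.
CL_new/CL_old = 0.0384 + 0.64 + 0.12 = 0.7984.
Steady-state concentration is inversely proportional to clearance, so the fold-change is 1 / 0.7984 = 1.25.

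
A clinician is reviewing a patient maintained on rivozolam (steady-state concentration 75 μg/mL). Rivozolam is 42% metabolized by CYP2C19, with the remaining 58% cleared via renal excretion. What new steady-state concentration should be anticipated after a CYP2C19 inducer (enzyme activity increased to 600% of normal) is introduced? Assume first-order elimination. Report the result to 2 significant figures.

24 μg/mL

CYP2C19: 0.42 × 6 = 2.52
Other: 0.58 (unchanged)
Relative clearance = 2.52 + 0.58 = 3.1.
New steady-state concentration = baseline ÷ relative clearance = 75 / 3.1 = 24 μg/mL.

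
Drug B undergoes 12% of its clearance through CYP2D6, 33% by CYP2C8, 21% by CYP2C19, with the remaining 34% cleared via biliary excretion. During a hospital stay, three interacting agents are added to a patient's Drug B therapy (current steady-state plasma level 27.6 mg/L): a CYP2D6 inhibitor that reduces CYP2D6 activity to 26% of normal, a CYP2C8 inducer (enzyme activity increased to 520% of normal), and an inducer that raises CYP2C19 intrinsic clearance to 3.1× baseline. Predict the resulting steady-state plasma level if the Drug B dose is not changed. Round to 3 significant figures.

10.1 mg/L

The CYP2D6 pathway (12% of clearance) is reduced to 0.26× activity: 0.12 × 0.26 = 0.0312.
The CYP2C8 pathway (33% of clearance) is boosted to 5.2× activity: 0.33 × 5.2 = 1.716.
The CYP2C19 pathway (21% of clearance) is boosted to 3.1× activity: 0.21 × 3.1 = 0.651.
The remaining 34% of clearance is unaffected.
New clearance relative to baseline: 0.0312 + 1.716 + 0.651 + 0.34 = 2.7382.
Steady-state plasma level ∝ 1/CL: new value = 27.6 / 2.7382 = 10.1 mg/L.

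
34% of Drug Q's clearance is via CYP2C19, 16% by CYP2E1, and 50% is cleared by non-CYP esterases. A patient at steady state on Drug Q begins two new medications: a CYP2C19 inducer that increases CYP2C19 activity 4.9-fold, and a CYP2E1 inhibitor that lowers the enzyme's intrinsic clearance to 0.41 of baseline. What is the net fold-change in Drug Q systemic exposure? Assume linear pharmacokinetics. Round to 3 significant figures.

The CYP2C19 pathway (34% of clearance) is boosted to 4.9× activity: 0.34 × 4.9 = 1.666.
The CYP2E1 pathway (16% of clearance) falls to 0.41× activity: 0.16 × 0.41 = 0.0656.
The remaining 50% of clearance is unaffected.
New clearance relative to baseline: 1.666 + 0.0656 + 0.5 = 2.2316.
Because systemic exposure varies inversely with clearance, the combined effect is 1 / 2.2316 = 0.448.

0.448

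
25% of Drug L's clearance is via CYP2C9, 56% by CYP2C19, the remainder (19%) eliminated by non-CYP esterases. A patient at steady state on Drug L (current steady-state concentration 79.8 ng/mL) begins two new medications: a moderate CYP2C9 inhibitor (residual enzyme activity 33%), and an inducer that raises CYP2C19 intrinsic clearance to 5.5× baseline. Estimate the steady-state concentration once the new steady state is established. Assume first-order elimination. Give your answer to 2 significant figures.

The CYP2C9 pathway (25% of clearance) drops to 0.33× activity: 0.25 × 0.33 = 0.0825.
The CYP2C19 pathway (56% of clearance) rises to 5.5× activity: 0.56 × 5.5 = 3.08.
Non-CYP routes (19%) are unchanged.
CL_new/CL_old = 0.0825 + 3.08 + 0.19 = 3.3525.
New steady-state concentration = 79.8 / 3.3525 = 24 ng/mL (concentration scales inversely with clearance).

24 ng/mL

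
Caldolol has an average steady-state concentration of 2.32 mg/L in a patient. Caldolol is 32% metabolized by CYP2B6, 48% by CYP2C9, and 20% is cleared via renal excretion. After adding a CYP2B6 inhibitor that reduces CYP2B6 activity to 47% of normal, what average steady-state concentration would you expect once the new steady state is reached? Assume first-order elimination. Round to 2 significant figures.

2.8 mg/L

The CYP2B6 pathway (32% of clearance) is reduced to 0.47× activity: 0.32 × 0.47 = 0.1504.
CYP2C9 (48%) and the residual 20% are unaffected.
Relative clearance = 0.1504 + 0.48 + 0.2 = 0.8304.
New average steady-state concentration = baseline ÷ relative clearance = 2.32 / 0.8304 = 2.8 mg/L.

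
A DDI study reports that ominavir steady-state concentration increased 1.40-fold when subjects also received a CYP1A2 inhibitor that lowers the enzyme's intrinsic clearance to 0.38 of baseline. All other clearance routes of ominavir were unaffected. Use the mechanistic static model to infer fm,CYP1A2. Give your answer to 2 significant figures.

0.46

Call the CYP1A2 fraction fm. After the interaction, CL_new/CL_old = fm × 0.38 + (1 − fm).
Steady-state concentration ratio = 1 / (new CL fraction), so new CL fraction = 1 / 1.40 = 0.7143.
fm × 0.38 + 1 − fm = 0.7143  ⇒  fm × (0.38 − 1) = −0.2857  ⇒  fm = 0.46.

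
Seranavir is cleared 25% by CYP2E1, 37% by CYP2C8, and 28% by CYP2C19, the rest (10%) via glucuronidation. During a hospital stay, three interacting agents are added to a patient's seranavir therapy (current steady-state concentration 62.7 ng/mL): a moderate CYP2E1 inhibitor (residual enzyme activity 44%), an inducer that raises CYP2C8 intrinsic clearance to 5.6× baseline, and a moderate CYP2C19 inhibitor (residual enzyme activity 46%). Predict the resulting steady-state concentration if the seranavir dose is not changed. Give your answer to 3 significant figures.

26.0 ng/mL

The CYP2E1 pathway (25% of clearance) drops to 0.44× activity: 0.25 × 0.44 = 0.11.
The CYP2C8 pathway (37% of clearance) increases to 5.6× activity: 0.37 × 5.6 = 2.072.
The CYP2C19 pathway (28% of clearance) falls to 0.46× activity: 0.28 × 0.46 = 0.1288.
Non-CYP routes (10%) are unchanged.
New clearance relative to baseline: 0.11 + 2.072 + 0.1288 + 0.1 = 2.4108.
New steady-state concentration = 62.7 / 2.4108 = 26.0 ng/mL (concentration scales inversely with clearance).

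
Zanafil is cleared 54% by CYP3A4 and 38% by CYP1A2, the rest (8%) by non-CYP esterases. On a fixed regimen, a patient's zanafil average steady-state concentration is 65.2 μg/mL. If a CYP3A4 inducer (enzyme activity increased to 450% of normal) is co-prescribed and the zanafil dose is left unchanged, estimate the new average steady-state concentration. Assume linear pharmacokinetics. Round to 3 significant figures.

22.6 μg/mL

CYP3A4: 0.54 × 4.5 = 2.43
CYP1A2: 0.38 (unchanged)
Other: 0.08 (unchanged)
New clearance relative to baseline: 2.43 + 0.38 + 0.08 = 2.89.
New average steady-state concentration = baseline ÷ relative clearance = 65.2 / 2.89 = 22.6 μg/mL.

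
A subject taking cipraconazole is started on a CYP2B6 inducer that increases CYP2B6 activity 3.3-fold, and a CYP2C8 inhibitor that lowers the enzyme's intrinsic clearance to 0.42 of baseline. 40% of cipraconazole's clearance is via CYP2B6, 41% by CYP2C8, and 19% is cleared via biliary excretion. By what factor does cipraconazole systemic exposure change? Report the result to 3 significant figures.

The CYP2B6 pathway (40% of clearance) is boosted to 3.3× activity: 0.4 × 3.3 = 1.32.
The CYP2C8 pathway (41% of clearance) drops to 0.42× activity: 0.41 × 0.42 = 0.1722.
The remaining 19% of clearance is unaffected.
CL_new/CL_old = 1.32 + 0.1722 + 0.19 = 1.6822.
Because systemic exposure varies inversely with clearance, the combined effect is 1 / 1.6822 = 0.594.

0.594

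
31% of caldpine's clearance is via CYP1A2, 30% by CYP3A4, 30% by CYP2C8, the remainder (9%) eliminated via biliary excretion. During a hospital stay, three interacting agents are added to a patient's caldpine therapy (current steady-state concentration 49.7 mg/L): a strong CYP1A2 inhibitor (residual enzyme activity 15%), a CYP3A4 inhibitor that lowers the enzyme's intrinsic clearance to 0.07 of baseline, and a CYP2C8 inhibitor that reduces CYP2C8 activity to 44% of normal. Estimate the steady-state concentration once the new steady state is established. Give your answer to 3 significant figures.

172 mg/L

The CYP1A2 pathway (31% of clearance) is reduced to 0.15× activity: 0.31 × 0.15 = 0.0465.
The CYP3A4 pathway (30% of clearance) is reduced to 0.07× activity: 0.3 × 0.07 = 0.021.
The CYP2C8 pathway (30% of clearance) drops to 0.44× activity: 0.3 × 0.44 = 0.132.
Non-CYP routes (9%) are unchanged.
CL_new/CL_old = 0.0465 + 0.021 + 0.132 + 0.09 = 0.2895.
Dividing the baseline by the relative clearance: 49.7 / 0.2895 = 172 mg/L.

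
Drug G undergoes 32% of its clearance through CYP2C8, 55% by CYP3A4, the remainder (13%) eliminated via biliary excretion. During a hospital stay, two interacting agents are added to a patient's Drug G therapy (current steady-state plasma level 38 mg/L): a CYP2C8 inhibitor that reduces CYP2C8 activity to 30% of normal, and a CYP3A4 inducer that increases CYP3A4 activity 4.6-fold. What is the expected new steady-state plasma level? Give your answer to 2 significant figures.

CYP2C8: 0.32 × 0.3 = 0.096
CYP3A4: 0.55 × 4.6 = 2.53
Other: 0.13 (unchanged)
New clearance relative to baseline: 0.096 + 2.53 + 0.13 = 2.756.
Steady-state plasma level ∝ 1/CL: new value = 38 / 2.756 = 14 mg/L.

14 mg/L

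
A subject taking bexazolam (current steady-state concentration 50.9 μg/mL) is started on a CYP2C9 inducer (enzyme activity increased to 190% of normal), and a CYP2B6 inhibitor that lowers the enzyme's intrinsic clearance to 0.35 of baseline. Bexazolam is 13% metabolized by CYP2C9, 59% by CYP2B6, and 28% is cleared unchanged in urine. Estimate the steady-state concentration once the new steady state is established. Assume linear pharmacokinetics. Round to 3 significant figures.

CYP2C9: 0.13 × 1.9 = 0.247
CYP2B6: 0.59 × 0.35 = 0.2065
Other: 0.28 (unchanged)
CL_new/CL_old = 0.247 + 0.2065 + 0.28 = 0.7335.
Steady-state concentration ∝ 1/CL: new value = 50.9 / 0.7335 = 69.4 μg/mL.

69.4 μg/mL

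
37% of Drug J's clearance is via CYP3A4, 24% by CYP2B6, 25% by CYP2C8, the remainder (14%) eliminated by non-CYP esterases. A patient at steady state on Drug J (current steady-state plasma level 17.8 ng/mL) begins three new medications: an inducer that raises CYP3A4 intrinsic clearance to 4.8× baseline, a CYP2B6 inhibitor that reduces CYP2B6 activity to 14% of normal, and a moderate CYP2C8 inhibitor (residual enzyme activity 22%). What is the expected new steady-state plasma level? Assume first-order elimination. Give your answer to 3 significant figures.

8.88 ng/mL

The CYP3A4 pathway (37% of clearance) is boosted to 4.8× activity: 0.37 × 4.8 = 1.776.
The CYP2B6 pathway (24% of clearance) falls to 0.14× activity: 0.24 × 0.14 = 0.0336.
The CYP2C8 pathway (25% of clearance) falls to 0.22× activity: 0.25 × 0.22 = 0.055.
The remaining 14% of clearance is unaffected.
CL_new/CL_old = 1.776 + 0.0336 + 0.055 + 0.14 = 2.0046.
Steady-state plasma level ∝ 1/CL: new value = 17.8 / 2.0046 = 8.88 ng/mL.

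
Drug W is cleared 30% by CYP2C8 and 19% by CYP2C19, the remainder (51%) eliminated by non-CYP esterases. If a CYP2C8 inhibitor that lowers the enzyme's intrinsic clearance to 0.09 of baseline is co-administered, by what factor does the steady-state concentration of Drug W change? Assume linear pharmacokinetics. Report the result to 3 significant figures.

The CYP2C8 pathway (30% of clearance) drops to 0.09× activity: 0.3 × 0.09 = 0.027.
CYP2C19 (19%) and the residual 51% are unaffected.
CL_new/CL_old = 0.027 + 0.19 + 0.51 = 0.727.
Steady-state concentration ratio = CL_old/CL_new = 1 / 0.727 = 1.38.

1.38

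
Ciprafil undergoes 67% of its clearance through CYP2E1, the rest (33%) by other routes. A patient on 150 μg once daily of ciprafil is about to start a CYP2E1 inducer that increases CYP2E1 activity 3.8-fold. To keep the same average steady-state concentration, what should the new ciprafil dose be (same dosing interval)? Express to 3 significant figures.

431 μg

The CYP2E1 pathway (67% of clearance) increases to 3.8× activity: 0.67 × 3.8 = 2.546.
Non-CYP routes (33%) are unchanged.
CL_new/CL_old = 2.546 + 0.33 = 2.876.
Exposure is unchanged when dose changes in proportion to clearance. New dose = 150 μg × 2.876 = 431 μg.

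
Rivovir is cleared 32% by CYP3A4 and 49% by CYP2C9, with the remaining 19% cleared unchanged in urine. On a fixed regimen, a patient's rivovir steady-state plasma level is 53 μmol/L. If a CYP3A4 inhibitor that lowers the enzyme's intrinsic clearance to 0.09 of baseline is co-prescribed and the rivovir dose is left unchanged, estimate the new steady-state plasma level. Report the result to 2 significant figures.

75 μmol/L

The CYP3A4 pathway (32% of clearance) drops to 0.09× activity: 0.32 × 0.09 = 0.0288.
CYP2C9 (49%) and the residual 19% are unaffected.
CL_new/CL_old = 0.0288 + 0.49 + 0.19 = 0.7088.
New steady-state plasma level = baseline ÷ relative clearance = 53 / 0.7088 = 75 μmol/L.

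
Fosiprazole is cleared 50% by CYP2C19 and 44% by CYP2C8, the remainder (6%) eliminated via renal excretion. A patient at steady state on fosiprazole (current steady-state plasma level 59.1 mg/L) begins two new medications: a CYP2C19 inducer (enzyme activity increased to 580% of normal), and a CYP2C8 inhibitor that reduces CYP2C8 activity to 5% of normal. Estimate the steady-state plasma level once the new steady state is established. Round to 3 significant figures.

CYP2C19: 0.5 × 5.8 = 2.9
CYP2C8: 0.44 × 0.05 = 0.022
Other: 0.06 (unchanged)
Relative clearance = 2.9 + 0.022 + 0.06 = 2.982.
Dividing the baseline by the relative clearance: 59.1 / 2.982 = 19.8 mg/L.

19.8 mg/L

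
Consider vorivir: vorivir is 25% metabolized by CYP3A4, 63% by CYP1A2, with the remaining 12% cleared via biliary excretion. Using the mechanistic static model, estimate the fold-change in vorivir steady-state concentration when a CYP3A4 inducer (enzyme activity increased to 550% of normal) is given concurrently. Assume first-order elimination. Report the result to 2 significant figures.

The CYP3A4 pathway (25% of clearance) increases to 5.5× activity: 0.25 × 5.5 = 1.375.
CYP1A2 (63%) and the residual 12% are unaffected.
New clearance relative to baseline: 1.375 + 0.63 + 0.12 = 2.125.
Steady-state concentration is inversely proportional to clearance, so the fold-change is 1 / 2.125 = 0.47.

0.47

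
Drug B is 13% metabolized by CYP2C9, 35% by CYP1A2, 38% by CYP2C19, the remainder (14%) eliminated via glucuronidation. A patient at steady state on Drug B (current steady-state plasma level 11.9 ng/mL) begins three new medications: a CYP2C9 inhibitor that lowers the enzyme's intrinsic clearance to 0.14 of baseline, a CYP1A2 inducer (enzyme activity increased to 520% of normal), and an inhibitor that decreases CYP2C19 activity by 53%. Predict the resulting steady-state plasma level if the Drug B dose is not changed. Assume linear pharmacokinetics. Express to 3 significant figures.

5.52 ng/mL

The CYP2C9 pathway (13% of clearance) is reduced to 0.14× activity: 0.13 × 0.14 = 0.0182.
The CYP1A2 pathway (35% of clearance) rises to 5.2× activity: 0.35 × 5.2 = 1.82.
The CYP2C19 pathway (38% of clearance) drops to 0.47× activity: 0.38 × 0.47 = 0.1786.
Non-CYP routes (14%) are unchanged.
New clearance relative to baseline: 0.0182 + 1.82 + 0.1786 + 0.14 = 2.1568.
Steady-state plasma level ∝ 1/CL: new value = 11.9 / 2.1568 = 5.52 ng/mL.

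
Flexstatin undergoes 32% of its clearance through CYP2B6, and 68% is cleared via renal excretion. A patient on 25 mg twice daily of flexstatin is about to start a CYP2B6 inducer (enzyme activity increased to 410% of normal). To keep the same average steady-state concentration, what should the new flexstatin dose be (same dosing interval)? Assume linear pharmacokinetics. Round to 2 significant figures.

50 mg

The CYP2B6 pathway (32% of clearance) rises to 4.1× activity: 0.32 × 4.1 = 1.312.
The remaining 68% of clearance is unaffected.
Relative clearance = 1.312 + 0.68 = 1.992.
Exposure is unchanged when dose changes in proportion to clearance. New dose = 25 mg × 1.992 = 50 mg.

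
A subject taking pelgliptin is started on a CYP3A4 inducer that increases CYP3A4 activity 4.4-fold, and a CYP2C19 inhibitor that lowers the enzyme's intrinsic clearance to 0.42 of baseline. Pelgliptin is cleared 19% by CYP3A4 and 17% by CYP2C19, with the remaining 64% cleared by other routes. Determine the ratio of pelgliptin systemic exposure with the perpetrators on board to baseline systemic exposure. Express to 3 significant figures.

CYP3A4: 0.19 × 4.4 = 0.836
CYP2C19: 0.17 × 0.42 = 0.0714
Other: 0.64 (unchanged)
CL_new/CL_old = 0.836 + 0.0714 + 0.64 = 1.5474.
Systemic exposure ∝ 1/CL: fold-change = 1 / 1.5474 = 0.646.

0.646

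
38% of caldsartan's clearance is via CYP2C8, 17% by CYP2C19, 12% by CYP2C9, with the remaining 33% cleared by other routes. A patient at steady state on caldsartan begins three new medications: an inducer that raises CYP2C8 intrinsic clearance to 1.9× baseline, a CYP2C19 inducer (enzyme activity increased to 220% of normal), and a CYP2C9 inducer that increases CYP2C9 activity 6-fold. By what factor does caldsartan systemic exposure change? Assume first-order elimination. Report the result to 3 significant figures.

The CYP2C8 pathway (38% of clearance) increases to 1.9× activity: 0.38 × 1.9 = 0.722.
The CYP2C19 pathway (17% of clearance) rises to 2.2× activity: 0.17 × 2.2 = 0.374.
The CYP2C9 pathway (12% of clearance) is boosted to 6× activity: 0.12 × 6 = 0.72.
The remaining 33% of clearance is unaffected.
New clearance relative to baseline: 0.722 + 0.374 + 0.72 + 0.33 = 2.146.
Because systemic exposure varies inversely with clearance, the combined effect is 1 / 2.146 = 0.466.

0.466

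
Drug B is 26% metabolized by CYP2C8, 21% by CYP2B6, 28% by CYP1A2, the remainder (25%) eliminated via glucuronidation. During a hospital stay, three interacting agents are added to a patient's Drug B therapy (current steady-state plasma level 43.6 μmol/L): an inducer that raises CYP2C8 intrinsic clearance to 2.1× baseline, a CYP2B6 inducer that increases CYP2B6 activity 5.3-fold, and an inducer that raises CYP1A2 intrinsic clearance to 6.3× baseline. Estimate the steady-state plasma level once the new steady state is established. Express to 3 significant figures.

CYP2C8: 0.26 × 2.1 = 0.546
CYP2B6: 0.21 × 5.3 = 1.113
CYP1A2: 0.28 × 6.3 = 1.764
Other: 0.25 (unchanged)
CL_new/CL_old = 0.546 + 1.113 + 1.764 + 0.25 = 3.673.
Steady-state plasma level ∝ 1/CL: new value = 43.6 / 3.673 = 11.9 μmol/L.

11.9 μmol/L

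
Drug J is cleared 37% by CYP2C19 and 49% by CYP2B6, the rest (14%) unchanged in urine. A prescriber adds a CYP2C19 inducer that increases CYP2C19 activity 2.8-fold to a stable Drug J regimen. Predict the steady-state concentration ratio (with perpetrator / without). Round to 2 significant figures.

0.60

The CYP2C19 pathway (37% of clearance) is boosted to 2.8× activity: 0.37 × 2.8 = 1.036.
CYP2B6 (49%) and the residual 14% are unaffected.
CL_new/CL_old = 1.036 + 0.49 + 0.14 = 1.666.
Steady-state concentration ratio = CL_old/CL_new = 1 / 1.666 = 0.60.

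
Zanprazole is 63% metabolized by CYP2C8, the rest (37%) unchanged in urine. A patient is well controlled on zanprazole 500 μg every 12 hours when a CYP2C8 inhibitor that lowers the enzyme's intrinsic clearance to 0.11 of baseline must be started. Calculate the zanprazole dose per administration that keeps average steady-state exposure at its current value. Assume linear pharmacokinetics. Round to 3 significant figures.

The CYP2C8 pathway (63% of clearance) is reduced to 0.11× activity: 0.63 × 0.11 = 0.0693.
The remaining 37% of clearance is unaffected.
Relative clearance = 0.0693 + 0.37 = 0.4393.
Css,avg = (dose rate)/CL, so holding Css fixed requires dose ∝ CL: 500 × 0.4393 = 220 μg.

220 μg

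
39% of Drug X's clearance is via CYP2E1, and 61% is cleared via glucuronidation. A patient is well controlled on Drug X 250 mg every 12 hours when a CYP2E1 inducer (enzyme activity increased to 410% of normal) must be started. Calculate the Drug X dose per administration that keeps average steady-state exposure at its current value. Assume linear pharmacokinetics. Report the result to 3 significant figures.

552 mg

CYP2E1: 0.39 × 4.1 = 1.599
Other: 0.61 (unchanged)
CL_new/CL_old = 1.599 + 0.61 = 2.209.
Exposure is unchanged when dose changes in proportion to clearance. New dose = 250 mg × 2.209 = 552 mg.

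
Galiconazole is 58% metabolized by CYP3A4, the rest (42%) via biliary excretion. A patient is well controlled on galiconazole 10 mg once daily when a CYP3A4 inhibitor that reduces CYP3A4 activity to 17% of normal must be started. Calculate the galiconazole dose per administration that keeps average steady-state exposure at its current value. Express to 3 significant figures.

The CYP3A4 pathway (58% of clearance) is reduced to 0.17× activity: 0.58 × 0.17 = 0.0986.
The remaining 42% of clearance is unaffected.
CL_new/CL_old = 0.0986 + 0.42 = 0.5186.
To maintain the same steady-state level, dose must scale with clearance: new dose = 10 × 0.5186 = 5.19 mg.

5.19 mg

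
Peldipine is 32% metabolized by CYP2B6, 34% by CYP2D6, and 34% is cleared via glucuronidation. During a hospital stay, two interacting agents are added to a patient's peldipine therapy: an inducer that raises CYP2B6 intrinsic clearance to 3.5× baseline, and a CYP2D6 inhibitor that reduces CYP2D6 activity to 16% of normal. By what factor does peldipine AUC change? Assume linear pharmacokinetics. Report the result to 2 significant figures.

CYP2B6: 0.32 × 3.5 = 1.12
CYP2D6: 0.34 × 0.16 = 0.0544
Other: 0.34 (unchanged)
New clearance relative to baseline: 1.12 + 0.0544 + 0.34 = 1.5144.
Net AUC ratio = 1 / 1.5144 = 0.66.

0.66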